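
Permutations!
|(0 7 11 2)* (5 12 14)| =|(0 7 11 2)(5 12 14)| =12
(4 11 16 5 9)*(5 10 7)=(4 11 16 10 7 5 9)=[0, 1, 2, 3, 11, 9, 6, 5, 8, 4, 7, 16, 12, 13, 14, 15, 10]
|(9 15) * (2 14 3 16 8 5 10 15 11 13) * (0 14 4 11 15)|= 28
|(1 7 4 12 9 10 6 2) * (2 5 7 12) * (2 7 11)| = 8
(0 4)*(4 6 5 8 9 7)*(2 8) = (0 6 5 2 8 9 7 4) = [6, 1, 8, 3, 0, 2, 5, 4, 9, 7]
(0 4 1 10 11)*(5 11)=(0 4 1 10 5 11)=[4, 10, 2, 3, 1, 11, 6, 7, 8, 9, 5, 0]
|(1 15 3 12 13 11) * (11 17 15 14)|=|(1 14 11)(3 12 13 17 15)|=15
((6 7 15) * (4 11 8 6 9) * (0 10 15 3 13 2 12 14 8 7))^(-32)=(0 12 7 15 8 13 4)(2 11 10 14 3 9 6)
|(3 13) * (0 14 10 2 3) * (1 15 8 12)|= 12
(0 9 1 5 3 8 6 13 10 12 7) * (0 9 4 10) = (0 4 10 12 7 9 1 5 3 8 6 13) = [4, 5, 2, 8, 10, 3, 13, 9, 6, 1, 12, 11, 7, 0]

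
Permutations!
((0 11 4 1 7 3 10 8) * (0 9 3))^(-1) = (0 7 1 4 11)(3 9 8 10)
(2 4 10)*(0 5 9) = (0 5 9)(2 4 10) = [5, 1, 4, 3, 10, 9, 6, 7, 8, 0, 2]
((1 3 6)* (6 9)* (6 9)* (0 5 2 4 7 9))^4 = (0 7 2)(1 3 6)(4 5 9)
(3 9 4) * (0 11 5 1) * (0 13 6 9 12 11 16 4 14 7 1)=(0 16 4 3 12 11 5)(1 13 6 9 14 7)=[16, 13, 2, 12, 3, 0, 9, 1, 8, 14, 10, 5, 11, 6, 7, 15, 4]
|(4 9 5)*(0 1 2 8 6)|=15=|(0 1 2 8 6)(4 9 5)|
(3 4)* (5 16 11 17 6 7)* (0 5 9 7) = [5, 1, 2, 4, 3, 16, 0, 9, 8, 7, 10, 17, 12, 13, 14, 15, 11, 6] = (0 5 16 11 17 6)(3 4)(7 9)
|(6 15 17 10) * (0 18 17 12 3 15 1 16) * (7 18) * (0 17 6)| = 24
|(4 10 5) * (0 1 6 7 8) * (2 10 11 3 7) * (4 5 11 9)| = 18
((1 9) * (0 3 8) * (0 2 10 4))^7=(0 3 8 2 10 4)(1 9)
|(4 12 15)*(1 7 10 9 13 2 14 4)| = |(1 7 10 9 13 2 14 4 12 15)| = 10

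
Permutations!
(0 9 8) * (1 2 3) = (0 9 8)(1 2 3) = [9, 2, 3, 1, 4, 5, 6, 7, 0, 8]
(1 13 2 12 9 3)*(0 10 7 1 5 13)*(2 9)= (0 10 7 1)(2 12)(3 5 13 9)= [10, 0, 12, 5, 4, 13, 6, 1, 8, 3, 7, 11, 2, 9]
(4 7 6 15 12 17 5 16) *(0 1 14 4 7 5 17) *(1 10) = (17)(0 10 1 14 4 5 16 7 6 15 12) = [10, 14, 2, 3, 5, 16, 15, 6, 8, 9, 1, 11, 0, 13, 4, 12, 7, 17]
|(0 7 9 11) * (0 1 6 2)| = |(0 7 9 11 1 6 2)| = 7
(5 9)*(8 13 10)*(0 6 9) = (0 6 9 5)(8 13 10) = [6, 1, 2, 3, 4, 0, 9, 7, 13, 5, 8, 11, 12, 10]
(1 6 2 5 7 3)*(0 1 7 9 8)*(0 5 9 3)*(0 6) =[1, 0, 9, 7, 4, 3, 2, 6, 5, 8] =(0 1)(2 9 8 5 3 7 6)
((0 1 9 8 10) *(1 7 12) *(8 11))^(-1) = (0 10 8 11 9 1 12 7)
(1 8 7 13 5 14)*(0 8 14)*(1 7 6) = (0 8 6 1 14 7 13 5) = [8, 14, 2, 3, 4, 0, 1, 13, 6, 9, 10, 11, 12, 5, 7]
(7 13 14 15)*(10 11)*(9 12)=[0, 1, 2, 3, 4, 5, 6, 13, 8, 12, 11, 10, 9, 14, 15, 7]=(7 13 14 15)(9 12)(10 11)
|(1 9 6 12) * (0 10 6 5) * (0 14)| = 8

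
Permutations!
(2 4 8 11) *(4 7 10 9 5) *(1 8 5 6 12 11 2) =[0, 8, 7, 3, 5, 4, 12, 10, 2, 6, 9, 1, 11] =(1 8 2 7 10 9 6 12 11)(4 5)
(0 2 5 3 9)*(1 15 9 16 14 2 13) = [13, 15, 5, 16, 4, 3, 6, 7, 8, 0, 10, 11, 12, 1, 2, 9, 14] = (0 13 1 15 9)(2 5 3 16 14)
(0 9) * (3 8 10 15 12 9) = (0 3 8 10 15 12 9) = [3, 1, 2, 8, 4, 5, 6, 7, 10, 0, 15, 11, 9, 13, 14, 12]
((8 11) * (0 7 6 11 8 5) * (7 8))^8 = ((0 8 7 6 11 5))^8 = (0 7 11)(5 8 6)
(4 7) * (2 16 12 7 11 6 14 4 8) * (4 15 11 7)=(2 16 12 4 7 8)(6 14 15 11)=[0, 1, 16, 3, 7, 5, 14, 8, 2, 9, 10, 6, 4, 13, 15, 11, 12]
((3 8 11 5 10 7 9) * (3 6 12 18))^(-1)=(3 18 12 6 9 7 10 5 11 8)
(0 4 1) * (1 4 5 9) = (0 5 9 1) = [5, 0, 2, 3, 4, 9, 6, 7, 8, 1]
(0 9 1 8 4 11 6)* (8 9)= (0 8 4 11 6)(1 9)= [8, 9, 2, 3, 11, 5, 0, 7, 4, 1, 10, 6]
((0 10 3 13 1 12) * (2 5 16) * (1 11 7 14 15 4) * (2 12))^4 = (0 11 4 16 3 14 2)(1 12 13 15 5 10 7)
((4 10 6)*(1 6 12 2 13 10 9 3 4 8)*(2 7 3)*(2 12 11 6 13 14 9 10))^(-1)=((1 13 2 14 9 12 7 3 4 10 11 6 8))^(-1)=(1 8 6 11 10 4 3 7 12 9 14 2 13)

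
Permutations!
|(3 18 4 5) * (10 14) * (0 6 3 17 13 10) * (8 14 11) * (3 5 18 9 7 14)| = 12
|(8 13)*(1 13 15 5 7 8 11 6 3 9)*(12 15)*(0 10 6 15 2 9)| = 20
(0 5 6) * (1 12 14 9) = [5, 12, 2, 3, 4, 6, 0, 7, 8, 1, 10, 11, 14, 13, 9] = (0 5 6)(1 12 14 9)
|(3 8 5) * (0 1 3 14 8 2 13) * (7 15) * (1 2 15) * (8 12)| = 12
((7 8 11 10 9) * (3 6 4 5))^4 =(7 9 10 11 8)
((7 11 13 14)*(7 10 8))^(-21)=((7 11 13 14 10 8))^(-21)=(7 14)(8 13)(10 11)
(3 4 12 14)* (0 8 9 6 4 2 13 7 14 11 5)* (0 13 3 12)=(0 8 9 6 4)(2 3)(5 13 7 14 12 11)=[8, 1, 3, 2, 0, 13, 4, 14, 9, 6, 10, 5, 11, 7, 12]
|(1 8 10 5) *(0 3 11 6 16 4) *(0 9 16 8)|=24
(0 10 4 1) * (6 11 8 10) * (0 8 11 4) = (11)(0 6 4 1 8 10) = [6, 8, 2, 3, 1, 5, 4, 7, 10, 9, 0, 11]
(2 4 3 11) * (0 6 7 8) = (0 6 7 8)(2 4 3 11) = [6, 1, 4, 11, 3, 5, 7, 8, 0, 9, 10, 2]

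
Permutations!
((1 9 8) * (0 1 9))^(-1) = (0 1)(8 9)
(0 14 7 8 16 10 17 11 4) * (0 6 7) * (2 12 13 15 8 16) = (0 14)(2 12 13 15 8)(4 6 7 16 10 17 11) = [14, 1, 12, 3, 6, 5, 7, 16, 2, 9, 17, 4, 13, 15, 0, 8, 10, 11]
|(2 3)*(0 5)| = |(0 5)(2 3)| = 2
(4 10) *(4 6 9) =(4 10 6 9) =[0, 1, 2, 3, 10, 5, 9, 7, 8, 4, 6]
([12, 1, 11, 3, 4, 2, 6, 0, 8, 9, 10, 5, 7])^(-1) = [7, 1, 5, 3, 4, 11, 6, 12, 8, 9, 10, 2, 0]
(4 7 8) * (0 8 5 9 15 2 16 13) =[8, 1, 16, 3, 7, 9, 6, 5, 4, 15, 10, 11, 12, 0, 14, 2, 13] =(0 8 4 7 5 9 15 2 16 13)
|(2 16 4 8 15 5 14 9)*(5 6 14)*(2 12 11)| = 10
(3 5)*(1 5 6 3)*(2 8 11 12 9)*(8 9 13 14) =(1 5)(2 9)(3 6)(8 11 12 13 14) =[0, 5, 9, 6, 4, 1, 3, 7, 11, 2, 10, 12, 13, 14, 8]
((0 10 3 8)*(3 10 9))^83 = ((10)(0 9 3 8))^83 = (10)(0 8 3 9)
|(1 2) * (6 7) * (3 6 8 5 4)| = |(1 2)(3 6 7 8 5 4)| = 6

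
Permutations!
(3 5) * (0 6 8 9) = [6, 1, 2, 5, 4, 3, 8, 7, 9, 0] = (0 6 8 9)(3 5)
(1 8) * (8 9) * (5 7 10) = (1 9 8)(5 7 10) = [0, 9, 2, 3, 4, 7, 6, 10, 1, 8, 5]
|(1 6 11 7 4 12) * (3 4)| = |(1 6 11 7 3 4 12)| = 7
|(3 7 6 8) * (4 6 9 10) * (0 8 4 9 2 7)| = 6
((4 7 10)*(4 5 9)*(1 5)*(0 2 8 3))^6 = (10)(0 8)(2 3)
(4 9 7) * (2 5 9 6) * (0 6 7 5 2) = (0 6)(4 7)(5 9) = [6, 1, 2, 3, 7, 9, 0, 4, 8, 5]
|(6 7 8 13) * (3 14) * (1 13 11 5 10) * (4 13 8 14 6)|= 20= |(1 8 11 5 10)(3 6 7 14)(4 13)|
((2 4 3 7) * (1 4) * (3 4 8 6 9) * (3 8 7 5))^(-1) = (1 2 7)(3 5)(6 8 9)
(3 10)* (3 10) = (10) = [0, 1, 2, 3, 4, 5, 6, 7, 8, 9, 10]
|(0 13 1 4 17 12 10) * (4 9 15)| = 9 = |(0 13 1 9 15 4 17 12 10)|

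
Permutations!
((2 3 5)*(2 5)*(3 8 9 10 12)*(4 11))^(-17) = ((2 8 9 10 12 3)(4 11))^(-17) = (2 8 9 10 12 3)(4 11)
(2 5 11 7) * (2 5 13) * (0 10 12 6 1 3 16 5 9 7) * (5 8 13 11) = (0 10 12 6 1 3 16 8 13 2 11)(7 9) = [10, 3, 11, 16, 4, 5, 1, 9, 13, 7, 12, 0, 6, 2, 14, 15, 8]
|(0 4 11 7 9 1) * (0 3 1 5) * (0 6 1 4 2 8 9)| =11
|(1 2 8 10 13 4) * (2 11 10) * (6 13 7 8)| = |(1 11 10 7 8 2 6 13 4)| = 9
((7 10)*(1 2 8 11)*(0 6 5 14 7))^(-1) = (0 10 7 14 5 6)(1 11 8 2)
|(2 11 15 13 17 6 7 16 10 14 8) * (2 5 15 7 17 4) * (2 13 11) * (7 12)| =18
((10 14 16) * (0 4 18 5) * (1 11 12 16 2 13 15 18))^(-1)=(0 5 18 15 13 2 14 10 16 12 11 1 4)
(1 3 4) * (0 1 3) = (0 1)(3 4) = [1, 0, 2, 4, 3]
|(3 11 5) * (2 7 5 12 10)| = 7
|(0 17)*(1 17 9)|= 4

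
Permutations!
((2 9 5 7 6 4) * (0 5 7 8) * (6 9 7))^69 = ((0 5 8)(2 7 9 6 4))^69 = (2 4 6 9 7)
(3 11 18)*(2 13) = (2 13)(3 11 18) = [0, 1, 13, 11, 4, 5, 6, 7, 8, 9, 10, 18, 12, 2, 14, 15, 16, 17, 3]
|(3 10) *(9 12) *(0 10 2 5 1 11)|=14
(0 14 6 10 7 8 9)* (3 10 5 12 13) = [14, 1, 2, 10, 4, 12, 5, 8, 9, 0, 7, 11, 13, 3, 6] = (0 14 6 5 12 13 3 10 7 8 9)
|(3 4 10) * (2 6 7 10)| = |(2 6 7 10 3 4)| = 6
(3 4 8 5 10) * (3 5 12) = (3 4 8 12)(5 10) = [0, 1, 2, 4, 8, 10, 6, 7, 12, 9, 5, 11, 3]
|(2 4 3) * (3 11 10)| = |(2 4 11 10 3)| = 5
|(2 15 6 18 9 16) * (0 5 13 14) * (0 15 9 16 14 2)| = |(0 5 13 2 9 14 15 6 18 16)| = 10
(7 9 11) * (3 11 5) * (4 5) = [0, 1, 2, 11, 5, 3, 6, 9, 8, 4, 10, 7] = (3 11 7 9 4 5)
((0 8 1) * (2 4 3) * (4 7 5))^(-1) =((0 8 1)(2 7 5 4 3))^(-1) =(0 1 8)(2 3 4 5 7)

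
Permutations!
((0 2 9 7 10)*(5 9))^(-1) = ((0 2 5 9 7 10))^(-1) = (0 10 7 9 5 2)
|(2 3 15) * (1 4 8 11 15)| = |(1 4 8 11 15 2 3)| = 7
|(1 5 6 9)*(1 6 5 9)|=|(1 9 6)|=3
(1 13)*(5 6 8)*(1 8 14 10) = [0, 13, 2, 3, 4, 6, 14, 7, 5, 9, 1, 11, 12, 8, 10] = (1 13 8 5 6 14 10)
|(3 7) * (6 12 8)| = |(3 7)(6 12 8)| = 6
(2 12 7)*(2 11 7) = (2 12)(7 11) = [0, 1, 12, 3, 4, 5, 6, 11, 8, 9, 10, 7, 2]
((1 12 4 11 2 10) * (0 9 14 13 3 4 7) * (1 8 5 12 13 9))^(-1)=(0 7 12 5 8 10 2 11 4 3 13 1)(9 14)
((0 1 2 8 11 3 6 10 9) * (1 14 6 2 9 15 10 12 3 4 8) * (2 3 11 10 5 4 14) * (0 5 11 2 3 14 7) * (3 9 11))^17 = (0 5 8 15 14 12 1 7 9 4 10 3 6 2 11)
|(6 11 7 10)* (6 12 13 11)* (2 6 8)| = |(2 6 8)(7 10 12 13 11)| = 15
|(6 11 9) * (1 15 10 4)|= 12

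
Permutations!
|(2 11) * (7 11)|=3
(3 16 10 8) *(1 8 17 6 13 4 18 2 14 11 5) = (1 8 3 16 10 17 6 13 4 18 2 14 11 5) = [0, 8, 14, 16, 18, 1, 13, 7, 3, 9, 17, 5, 12, 4, 11, 15, 10, 6, 2]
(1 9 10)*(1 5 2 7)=(1 9 10 5 2 7)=[0, 9, 7, 3, 4, 2, 6, 1, 8, 10, 5]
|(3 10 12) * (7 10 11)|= 5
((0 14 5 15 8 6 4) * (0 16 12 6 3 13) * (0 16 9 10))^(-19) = ((0 14 5 15 8 3 13 16 12 6 4 9 10))^(-19) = (0 16 14 12 5 6 15 4 8 9 3 10 13)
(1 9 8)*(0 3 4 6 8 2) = (0 3 4 6 8 1 9 2) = [3, 9, 0, 4, 6, 5, 8, 7, 1, 2]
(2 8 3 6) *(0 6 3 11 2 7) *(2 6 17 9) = (0 17 9 2 8 11 6 7) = [17, 1, 8, 3, 4, 5, 7, 0, 11, 2, 10, 6, 12, 13, 14, 15, 16, 9]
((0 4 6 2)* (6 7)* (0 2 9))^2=(0 7 9 4 6)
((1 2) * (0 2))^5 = (0 1 2)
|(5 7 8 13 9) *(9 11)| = 6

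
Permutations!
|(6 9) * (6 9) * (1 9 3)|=3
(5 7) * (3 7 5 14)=(3 7 14)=[0, 1, 2, 7, 4, 5, 6, 14, 8, 9, 10, 11, 12, 13, 3]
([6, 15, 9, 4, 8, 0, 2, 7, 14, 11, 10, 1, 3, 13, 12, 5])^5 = [1, 2, 5, 3, 4, 11, 15, 7, 8, 0, 10, 6, 12, 13, 14, 9]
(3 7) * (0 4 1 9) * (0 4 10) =(0 10)(1 9 4)(3 7) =[10, 9, 2, 7, 1, 5, 6, 3, 8, 4, 0]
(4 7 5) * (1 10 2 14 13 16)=(1 10 2 14 13 16)(4 7 5)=[0, 10, 14, 3, 7, 4, 6, 5, 8, 9, 2, 11, 12, 16, 13, 15, 1]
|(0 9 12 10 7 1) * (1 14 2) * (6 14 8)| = 10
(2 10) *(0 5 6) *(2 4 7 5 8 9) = (0 8 9 2 10 4 7 5 6) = [8, 1, 10, 3, 7, 6, 0, 5, 9, 2, 4]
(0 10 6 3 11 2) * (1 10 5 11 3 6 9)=(0 5 11 2)(1 10 9)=[5, 10, 0, 3, 4, 11, 6, 7, 8, 1, 9, 2]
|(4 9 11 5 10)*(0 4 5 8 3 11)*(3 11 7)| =6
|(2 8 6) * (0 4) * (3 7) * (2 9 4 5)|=|(0 5 2 8 6 9 4)(3 7)|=14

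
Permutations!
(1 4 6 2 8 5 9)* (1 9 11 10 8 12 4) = (2 12 4 6)(5 11 10 8) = [0, 1, 12, 3, 6, 11, 2, 7, 5, 9, 8, 10, 4]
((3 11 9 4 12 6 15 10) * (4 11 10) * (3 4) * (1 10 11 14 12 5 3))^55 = ((1 10 4 5 3 11 9 14 12 6 15))^55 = (15)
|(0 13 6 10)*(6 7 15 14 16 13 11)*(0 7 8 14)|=|(0 11 6 10 7 15)(8 14 16 13)|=12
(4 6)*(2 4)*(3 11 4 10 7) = (2 10 7 3 11 4 6) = [0, 1, 10, 11, 6, 5, 2, 3, 8, 9, 7, 4]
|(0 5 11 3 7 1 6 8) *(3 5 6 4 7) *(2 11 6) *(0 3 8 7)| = 8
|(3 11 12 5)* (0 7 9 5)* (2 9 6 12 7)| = |(0 2 9 5 3 11 7 6 12)| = 9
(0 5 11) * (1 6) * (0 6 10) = [5, 10, 2, 3, 4, 11, 1, 7, 8, 9, 0, 6] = (0 5 11 6 1 10)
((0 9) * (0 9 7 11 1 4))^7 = (0 11 4 7 1)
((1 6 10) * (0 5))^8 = (1 10 6)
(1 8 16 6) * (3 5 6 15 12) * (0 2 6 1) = (0 2 6)(1 8 16 15 12 3 5) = [2, 8, 6, 5, 4, 1, 0, 7, 16, 9, 10, 11, 3, 13, 14, 12, 15]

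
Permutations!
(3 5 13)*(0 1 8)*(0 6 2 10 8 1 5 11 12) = (0 5 13 3 11 12)(2 10 8 6) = [5, 1, 10, 11, 4, 13, 2, 7, 6, 9, 8, 12, 0, 3]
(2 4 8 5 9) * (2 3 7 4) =(3 7 4 8 5 9) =[0, 1, 2, 7, 8, 9, 6, 4, 5, 3]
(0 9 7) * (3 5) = [9, 1, 2, 5, 4, 3, 6, 0, 8, 7] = (0 9 7)(3 5)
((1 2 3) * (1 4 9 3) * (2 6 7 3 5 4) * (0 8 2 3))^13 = ((0 8 2 1 6 7)(4 9 5))^13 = (0 8 2 1 6 7)(4 9 5)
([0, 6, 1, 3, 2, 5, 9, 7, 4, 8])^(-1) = (1 2 4 8 9 6)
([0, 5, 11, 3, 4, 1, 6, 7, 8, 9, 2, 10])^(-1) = [0, 5, 10, 3, 4, 1, 6, 7, 8, 9, 11, 2]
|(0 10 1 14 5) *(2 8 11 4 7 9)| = |(0 10 1 14 5)(2 8 11 4 7 9)| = 30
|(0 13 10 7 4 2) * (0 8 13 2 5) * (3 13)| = |(0 2 8 3 13 10 7 4 5)| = 9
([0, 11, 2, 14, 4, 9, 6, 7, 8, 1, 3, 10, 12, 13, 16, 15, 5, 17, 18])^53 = (18)(1 16 10 9 14 11 5 3)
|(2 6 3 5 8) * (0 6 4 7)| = 8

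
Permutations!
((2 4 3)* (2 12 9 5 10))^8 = (2 4 3 12 9 5 10)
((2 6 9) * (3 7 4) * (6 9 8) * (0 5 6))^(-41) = (0 8 6 5)(2 9)(3 7 4)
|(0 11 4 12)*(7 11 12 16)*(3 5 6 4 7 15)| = |(0 12)(3 5 6 4 16 15)(7 11)| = 6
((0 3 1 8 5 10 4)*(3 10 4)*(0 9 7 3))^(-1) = (0 10)(1 3 7 9 4 5 8)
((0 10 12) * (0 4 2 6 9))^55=(0 9 6 2 4 12 10)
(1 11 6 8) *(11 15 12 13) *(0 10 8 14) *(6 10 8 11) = (0 8 1 15 12 13 6 14)(10 11) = [8, 15, 2, 3, 4, 5, 14, 7, 1, 9, 11, 10, 13, 6, 0, 12]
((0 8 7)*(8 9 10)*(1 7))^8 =(0 10 1)(7 9 8)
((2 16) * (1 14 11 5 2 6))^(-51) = ((1 14 11 5 2 16 6))^(-51) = (1 16 5 14 6 2 11)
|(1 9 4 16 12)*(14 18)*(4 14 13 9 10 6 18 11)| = 11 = |(1 10 6 18 13 9 14 11 4 16 12)|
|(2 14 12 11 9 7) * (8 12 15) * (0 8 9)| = 20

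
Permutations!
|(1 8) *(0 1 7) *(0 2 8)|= 6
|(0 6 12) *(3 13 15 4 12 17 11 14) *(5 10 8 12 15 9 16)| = |(0 6 17 11 14 3 13 9 16 5 10 8 12)(4 15)| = 26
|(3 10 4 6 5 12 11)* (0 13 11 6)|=|(0 13 11 3 10 4)(5 12 6)|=6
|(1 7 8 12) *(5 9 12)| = 6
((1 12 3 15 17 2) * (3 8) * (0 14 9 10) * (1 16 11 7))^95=((0 14 9 10)(1 12 8 3 15 17 2 16 11 7))^95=(0 10 9 14)(1 17)(2 12)(3 11)(7 15)(8 16)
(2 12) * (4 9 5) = (2 12)(4 9 5) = [0, 1, 12, 3, 9, 4, 6, 7, 8, 5, 10, 11, 2]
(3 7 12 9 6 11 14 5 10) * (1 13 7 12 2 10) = [0, 13, 10, 12, 4, 1, 11, 2, 8, 6, 3, 14, 9, 7, 5] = (1 13 7 2 10 3 12 9 6 11 14 5)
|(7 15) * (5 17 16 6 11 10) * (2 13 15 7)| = 6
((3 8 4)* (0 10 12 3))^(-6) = ((0 10 12 3 8 4))^(-6) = (12)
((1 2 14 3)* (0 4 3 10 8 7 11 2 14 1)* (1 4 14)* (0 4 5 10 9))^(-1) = ((0 14 9)(2 5 10 8 7 11)(3 4))^(-1) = (0 9 14)(2 11 7 8 10 5)(3 4)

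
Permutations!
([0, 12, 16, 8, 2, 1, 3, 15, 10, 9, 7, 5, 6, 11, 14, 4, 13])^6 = (1 7 11 8 16 6 4)(2 12 15 5 10 13 3)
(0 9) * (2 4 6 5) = (0 9)(2 4 6 5) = [9, 1, 4, 3, 6, 2, 5, 7, 8, 0]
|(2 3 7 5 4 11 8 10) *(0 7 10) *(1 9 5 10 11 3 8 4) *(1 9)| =|(0 7 10 2 8)(3 11 4)(5 9)| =30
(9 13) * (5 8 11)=(5 8 11)(9 13)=[0, 1, 2, 3, 4, 8, 6, 7, 11, 13, 10, 5, 12, 9]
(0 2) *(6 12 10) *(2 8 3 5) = [8, 1, 0, 5, 4, 2, 12, 7, 3, 9, 6, 11, 10] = (0 8 3 5 2)(6 12 10)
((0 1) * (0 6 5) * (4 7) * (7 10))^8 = ((0 1 6 5)(4 10 7))^8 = (4 7 10)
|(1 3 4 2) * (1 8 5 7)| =7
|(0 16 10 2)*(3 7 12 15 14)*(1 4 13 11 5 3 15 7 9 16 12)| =|(0 12 7 1 4 13 11 5 3 9 16 10 2)(14 15)| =26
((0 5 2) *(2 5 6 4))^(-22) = ((0 6 4 2))^(-22) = (0 4)(2 6)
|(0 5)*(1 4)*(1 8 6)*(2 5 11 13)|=|(0 11 13 2 5)(1 4 8 6)|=20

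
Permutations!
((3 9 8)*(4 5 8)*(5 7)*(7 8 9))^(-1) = (3 8 4 9 5 7)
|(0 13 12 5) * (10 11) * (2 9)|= 4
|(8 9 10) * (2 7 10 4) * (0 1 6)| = 6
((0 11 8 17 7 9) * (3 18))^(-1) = (0 9 7 17 8 11)(3 18)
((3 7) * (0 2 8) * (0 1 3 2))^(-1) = ((1 3 7 2 8))^(-1) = (1 8 2 7 3)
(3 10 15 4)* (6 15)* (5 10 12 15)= (3 12 15 4)(5 10 6)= [0, 1, 2, 12, 3, 10, 5, 7, 8, 9, 6, 11, 15, 13, 14, 4]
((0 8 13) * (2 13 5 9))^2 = (0 5 2)(8 9 13)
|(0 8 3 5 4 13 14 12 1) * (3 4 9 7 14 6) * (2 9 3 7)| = |(0 8 4 13 6 7 14 12 1)(2 9)(3 5)| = 18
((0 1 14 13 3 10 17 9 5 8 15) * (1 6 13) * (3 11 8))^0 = ((0 6 13 11 8 15)(1 14)(3 10 17 9 5))^0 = (17)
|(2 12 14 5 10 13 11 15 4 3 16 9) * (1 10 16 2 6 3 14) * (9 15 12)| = |(1 10 13 11 12)(2 9 6 3)(4 14 5 16 15)| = 20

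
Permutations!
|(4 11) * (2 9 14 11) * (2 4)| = |(2 9 14 11)| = 4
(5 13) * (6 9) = [0, 1, 2, 3, 4, 13, 9, 7, 8, 6, 10, 11, 12, 5] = (5 13)(6 9)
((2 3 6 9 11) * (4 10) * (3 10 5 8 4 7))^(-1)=((2 10 7 3 6 9 11)(4 5 8))^(-1)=(2 11 9 6 3 7 10)(4 8 5)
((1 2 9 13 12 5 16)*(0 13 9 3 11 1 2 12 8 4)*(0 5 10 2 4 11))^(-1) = (0 3 2 10 12 1 11 8 13)(4 16 5)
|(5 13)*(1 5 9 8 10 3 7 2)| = 9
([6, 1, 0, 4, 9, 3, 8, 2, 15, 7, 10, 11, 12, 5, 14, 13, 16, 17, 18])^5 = (18)(0 5 2 13 7 15 9 8 4 6 3)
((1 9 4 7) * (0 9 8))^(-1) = (0 8 1 7 4 9)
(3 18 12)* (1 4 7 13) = (1 4 7 13)(3 18 12) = [0, 4, 2, 18, 7, 5, 6, 13, 8, 9, 10, 11, 3, 1, 14, 15, 16, 17, 12]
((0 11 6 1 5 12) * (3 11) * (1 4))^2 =((0 3 11 6 4 1 5 12))^2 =(0 11 4 5)(1 12 3 6)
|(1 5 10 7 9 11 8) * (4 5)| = 8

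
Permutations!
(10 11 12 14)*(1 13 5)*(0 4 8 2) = [4, 13, 0, 3, 8, 1, 6, 7, 2, 9, 11, 12, 14, 5, 10] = (0 4 8 2)(1 13 5)(10 11 12 14)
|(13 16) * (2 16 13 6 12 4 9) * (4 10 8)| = |(2 16 6 12 10 8 4 9)| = 8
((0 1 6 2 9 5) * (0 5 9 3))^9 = (9)(0 3 2 6 1)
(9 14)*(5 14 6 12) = (5 14 9 6 12) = [0, 1, 2, 3, 4, 14, 12, 7, 8, 6, 10, 11, 5, 13, 9]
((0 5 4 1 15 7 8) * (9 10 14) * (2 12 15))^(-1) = (0 8 7 15 12 2 1 4 5)(9 14 10)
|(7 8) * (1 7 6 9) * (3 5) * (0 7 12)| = 14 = |(0 7 8 6 9 1 12)(3 5)|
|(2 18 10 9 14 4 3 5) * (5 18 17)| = 6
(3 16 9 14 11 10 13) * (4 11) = [0, 1, 2, 16, 11, 5, 6, 7, 8, 14, 13, 10, 12, 3, 4, 15, 9] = (3 16 9 14 4 11 10 13)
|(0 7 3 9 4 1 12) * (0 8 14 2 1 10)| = 30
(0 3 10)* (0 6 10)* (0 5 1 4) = (0 3 5 1 4)(6 10) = [3, 4, 2, 5, 0, 1, 10, 7, 8, 9, 6]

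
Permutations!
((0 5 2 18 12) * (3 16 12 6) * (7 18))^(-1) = ((0 5 2 7 18 6 3 16 12))^(-1) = (0 12 16 3 6 18 7 2 5)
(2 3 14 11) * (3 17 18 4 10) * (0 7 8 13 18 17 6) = (0 7 8 13 18 4 10 3 14 11 2 6) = [7, 1, 6, 14, 10, 5, 0, 8, 13, 9, 3, 2, 12, 18, 11, 15, 16, 17, 4]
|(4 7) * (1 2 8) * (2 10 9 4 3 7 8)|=10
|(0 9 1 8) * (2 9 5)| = |(0 5 2 9 1 8)| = 6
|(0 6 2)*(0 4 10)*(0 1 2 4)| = 6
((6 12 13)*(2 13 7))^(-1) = ((2 13 6 12 7))^(-1) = (2 7 12 6 13)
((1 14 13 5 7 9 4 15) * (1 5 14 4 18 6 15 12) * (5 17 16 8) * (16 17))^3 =(5 18 16 7 6 8 9 15)(13 14)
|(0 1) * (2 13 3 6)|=4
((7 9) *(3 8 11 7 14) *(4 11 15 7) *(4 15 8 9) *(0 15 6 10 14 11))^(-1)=(0 4 7 15)(3 14 10 6 11 9)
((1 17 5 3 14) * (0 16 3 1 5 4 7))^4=((0 16 3 14 5 1 17 4 7))^4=(0 5 7 14 4 3 17 16 1)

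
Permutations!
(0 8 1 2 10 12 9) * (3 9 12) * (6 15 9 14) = (0 8 1 2 10 3 14 6 15 9) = [8, 2, 10, 14, 4, 5, 15, 7, 1, 0, 3, 11, 12, 13, 6, 9]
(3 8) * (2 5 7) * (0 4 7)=(0 4 7 2 5)(3 8)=[4, 1, 5, 8, 7, 0, 6, 2, 3]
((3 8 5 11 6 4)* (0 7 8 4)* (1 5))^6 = (0 6 11 5 1 8 7)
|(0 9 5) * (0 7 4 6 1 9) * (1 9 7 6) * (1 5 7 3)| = 10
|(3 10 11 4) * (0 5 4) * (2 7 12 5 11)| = 14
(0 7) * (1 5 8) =(0 7)(1 5 8) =[7, 5, 2, 3, 4, 8, 6, 0, 1]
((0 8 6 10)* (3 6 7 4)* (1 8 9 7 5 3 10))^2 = (0 7 10 9 4)(1 5 6 8 3)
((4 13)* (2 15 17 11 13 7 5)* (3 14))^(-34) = (2 7 13 17)(4 11 15 5)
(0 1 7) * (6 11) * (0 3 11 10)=(0 1 7 3 11 6 10)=[1, 7, 2, 11, 4, 5, 10, 3, 8, 9, 0, 6]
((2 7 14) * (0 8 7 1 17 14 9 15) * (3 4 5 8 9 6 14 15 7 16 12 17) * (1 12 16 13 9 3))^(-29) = ((0 3 4 5 8 13 9 7 6 14 2 12 17 15))^(-29) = (0 15 17 12 2 14 6 7 9 13 8 5 4 3)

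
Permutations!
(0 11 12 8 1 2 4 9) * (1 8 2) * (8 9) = (0 11 12 2 4 8 9) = [11, 1, 4, 3, 8, 5, 6, 7, 9, 0, 10, 12, 2]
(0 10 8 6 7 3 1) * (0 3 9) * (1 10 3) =[3, 1, 2, 10, 4, 5, 7, 9, 6, 0, 8] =(0 3 10 8 6 7 9)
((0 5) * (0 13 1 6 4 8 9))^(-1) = (0 9 8 4 6 1 13 5)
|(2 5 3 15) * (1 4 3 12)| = 7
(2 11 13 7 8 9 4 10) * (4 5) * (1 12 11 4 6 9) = [0, 12, 4, 3, 10, 6, 9, 8, 1, 5, 2, 13, 11, 7] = (1 12 11 13 7 8)(2 4 10)(5 6 9)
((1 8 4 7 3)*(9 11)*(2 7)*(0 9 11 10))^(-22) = (11)(0 10 9)(1 4 7)(2 3 8)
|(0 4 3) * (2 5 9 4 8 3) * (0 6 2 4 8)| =|(2 5 9 8 3 6)| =6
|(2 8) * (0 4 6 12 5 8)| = 7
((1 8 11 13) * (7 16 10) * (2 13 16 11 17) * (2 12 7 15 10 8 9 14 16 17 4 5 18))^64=((1 9 14 16 8 4 5 18 2 13)(7 11 17 12)(10 15))^64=(1 8 2 14 5)(4 13 16 18 9)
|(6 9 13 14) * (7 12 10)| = 12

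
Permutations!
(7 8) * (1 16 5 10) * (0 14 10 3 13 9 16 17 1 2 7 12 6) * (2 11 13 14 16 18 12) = (0 16 5 3 14 10 11 13 9 18 12 6)(1 17)(2 7 8) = [16, 17, 7, 14, 4, 3, 0, 8, 2, 18, 11, 13, 6, 9, 10, 15, 5, 1, 12]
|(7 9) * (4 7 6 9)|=|(4 7)(6 9)|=2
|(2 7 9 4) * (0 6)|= 4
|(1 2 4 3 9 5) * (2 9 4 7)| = 6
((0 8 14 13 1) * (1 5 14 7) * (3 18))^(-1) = ((0 8 7 1)(3 18)(5 14 13))^(-1) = (0 1 7 8)(3 18)(5 13 14)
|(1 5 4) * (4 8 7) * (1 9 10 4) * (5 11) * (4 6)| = 20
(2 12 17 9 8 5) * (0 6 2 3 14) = (0 6 2 12 17 9 8 5 3 14) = [6, 1, 12, 14, 4, 3, 2, 7, 5, 8, 10, 11, 17, 13, 0, 15, 16, 9]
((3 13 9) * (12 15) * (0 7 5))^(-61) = ((0 7 5)(3 13 9)(12 15))^(-61) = (0 5 7)(3 9 13)(12 15)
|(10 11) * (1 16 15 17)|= |(1 16 15 17)(10 11)|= 4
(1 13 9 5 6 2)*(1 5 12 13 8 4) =(1 8 4)(2 5 6)(9 12 13) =[0, 8, 5, 3, 1, 6, 2, 7, 4, 12, 10, 11, 13, 9]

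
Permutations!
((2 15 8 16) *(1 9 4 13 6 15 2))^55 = ((1 9 4 13 6 15 8 16))^55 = (1 16 8 15 6 13 4 9)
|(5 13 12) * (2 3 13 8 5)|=|(2 3 13 12)(5 8)|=4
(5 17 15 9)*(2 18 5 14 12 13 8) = (2 18 5 17 15 9 14 12 13 8) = [0, 1, 18, 3, 4, 17, 6, 7, 2, 14, 10, 11, 13, 8, 12, 9, 16, 15, 5]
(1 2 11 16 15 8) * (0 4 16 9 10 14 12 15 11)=(0 4 16 11 9 10 14 12 15 8 1 2)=[4, 2, 0, 3, 16, 5, 6, 7, 1, 10, 14, 9, 15, 13, 12, 8, 11]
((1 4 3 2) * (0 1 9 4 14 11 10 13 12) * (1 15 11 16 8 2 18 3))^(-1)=((0 15 11 10 13 12)(1 14 16 8 2 9 4)(3 18))^(-1)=(0 12 13 10 11 15)(1 4 9 2 8 16 14)(3 18)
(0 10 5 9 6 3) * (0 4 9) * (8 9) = (0 10 5)(3 4 8 9 6) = [10, 1, 2, 4, 8, 0, 3, 7, 9, 6, 5]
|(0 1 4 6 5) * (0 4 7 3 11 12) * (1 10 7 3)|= 21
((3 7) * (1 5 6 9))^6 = (1 6)(5 9)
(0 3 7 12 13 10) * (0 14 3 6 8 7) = (0 6 8 7 12 13 10 14 3) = [6, 1, 2, 0, 4, 5, 8, 12, 7, 9, 14, 11, 13, 10, 3]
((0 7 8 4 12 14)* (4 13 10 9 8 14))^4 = ((0 7 14)(4 12)(8 13 10 9))^4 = (0 7 14)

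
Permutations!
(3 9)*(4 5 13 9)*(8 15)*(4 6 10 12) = (3 6 10 12 4 5 13 9)(8 15) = [0, 1, 2, 6, 5, 13, 10, 7, 15, 3, 12, 11, 4, 9, 14, 8]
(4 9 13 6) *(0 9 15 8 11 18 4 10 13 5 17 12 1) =(0 9 5 17 12 1)(4 15 8 11 18)(6 10 13) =[9, 0, 2, 3, 15, 17, 10, 7, 11, 5, 13, 18, 1, 6, 14, 8, 16, 12, 4]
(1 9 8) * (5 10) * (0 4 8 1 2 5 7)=(0 4 8 2 5 10 7)(1 9)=[4, 9, 5, 3, 8, 10, 6, 0, 2, 1, 7]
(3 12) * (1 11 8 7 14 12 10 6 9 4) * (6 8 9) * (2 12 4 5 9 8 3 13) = (1 11 8 7 14 4)(2 12 13)(3 10)(5 9) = [0, 11, 12, 10, 1, 9, 6, 14, 7, 5, 3, 8, 13, 2, 4]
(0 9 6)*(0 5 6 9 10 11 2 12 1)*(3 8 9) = (0 10 11 2 12 1)(3 8 9)(5 6) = [10, 0, 12, 8, 4, 6, 5, 7, 9, 3, 11, 2, 1]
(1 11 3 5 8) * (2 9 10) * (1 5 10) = (1 11 3 10 2 9)(5 8) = [0, 11, 9, 10, 4, 8, 6, 7, 5, 1, 2, 3]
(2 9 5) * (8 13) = (2 9 5)(8 13) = [0, 1, 9, 3, 4, 2, 6, 7, 13, 5, 10, 11, 12, 8]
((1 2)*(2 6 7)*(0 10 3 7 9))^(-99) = (0 1 3 9 2 10 6 7)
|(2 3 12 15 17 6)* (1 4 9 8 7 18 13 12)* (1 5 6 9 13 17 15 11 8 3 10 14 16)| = 17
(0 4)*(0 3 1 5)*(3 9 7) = [4, 5, 2, 1, 9, 0, 6, 3, 8, 7] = (0 4 9 7 3 1 5)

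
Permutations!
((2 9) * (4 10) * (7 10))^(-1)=(2 9)(4 10 7)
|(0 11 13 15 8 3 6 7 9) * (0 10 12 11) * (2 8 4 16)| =13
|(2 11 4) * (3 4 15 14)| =6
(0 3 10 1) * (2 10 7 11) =(0 3 7 11 2 10 1) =[3, 0, 10, 7, 4, 5, 6, 11, 8, 9, 1, 2]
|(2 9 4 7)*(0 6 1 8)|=4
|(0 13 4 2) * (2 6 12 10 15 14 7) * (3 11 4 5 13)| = 22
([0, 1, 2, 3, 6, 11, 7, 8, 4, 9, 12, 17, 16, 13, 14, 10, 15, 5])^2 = [0, 1, 2, 3, 7, 17, 8, 4, 6, 9, 16, 5, 15, 13, 14, 12, 10, 11]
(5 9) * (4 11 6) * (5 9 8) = [0, 1, 2, 3, 11, 8, 4, 7, 5, 9, 10, 6] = (4 11 6)(5 8)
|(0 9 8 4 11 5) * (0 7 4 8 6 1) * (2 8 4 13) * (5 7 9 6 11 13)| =12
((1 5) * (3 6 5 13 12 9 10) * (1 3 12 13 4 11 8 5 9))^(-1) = ((13)(1 4 11 8 5 3 6 9 10 12))^(-1) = (13)(1 12 10 9 6 3 5 8 11 4)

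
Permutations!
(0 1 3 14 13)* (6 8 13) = (0 1 3 14 6 8 13) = [1, 3, 2, 14, 4, 5, 8, 7, 13, 9, 10, 11, 12, 0, 6]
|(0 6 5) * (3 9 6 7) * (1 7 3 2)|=|(0 3 9 6 5)(1 7 2)|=15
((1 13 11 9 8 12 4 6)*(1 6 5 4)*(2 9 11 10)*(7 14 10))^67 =(1 10 12 14 8 7 9 13 2)(4 5)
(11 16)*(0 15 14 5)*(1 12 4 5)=(0 15 14 1 12 4 5)(11 16)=[15, 12, 2, 3, 5, 0, 6, 7, 8, 9, 10, 16, 4, 13, 1, 14, 11]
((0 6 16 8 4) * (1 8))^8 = ((0 6 16 1 8 4))^8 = (0 16 8)(1 4 6)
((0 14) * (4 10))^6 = ((0 14)(4 10))^6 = (14)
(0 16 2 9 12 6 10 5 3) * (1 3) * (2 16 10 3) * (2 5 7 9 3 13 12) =(16)(0 10 7 9 2 3)(1 5)(6 13 12) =[10, 5, 3, 0, 4, 1, 13, 9, 8, 2, 7, 11, 6, 12, 14, 15, 16]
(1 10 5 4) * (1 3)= [0, 10, 2, 1, 3, 4, 6, 7, 8, 9, 5]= (1 10 5 4 3)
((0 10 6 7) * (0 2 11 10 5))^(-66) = ((0 5)(2 11 10 6 7))^(-66) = (2 7 6 10 11)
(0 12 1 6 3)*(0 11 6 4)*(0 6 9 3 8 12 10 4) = [10, 0, 2, 11, 6, 5, 8, 7, 12, 3, 4, 9, 1] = (0 10 4 6 8 12 1)(3 11 9)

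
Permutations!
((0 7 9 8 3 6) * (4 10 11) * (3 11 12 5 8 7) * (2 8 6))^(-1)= (0 6 5 12 10 4 11 8 2 3)(7 9)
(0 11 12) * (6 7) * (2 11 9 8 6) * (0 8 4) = [9, 1, 11, 3, 0, 5, 7, 2, 6, 4, 10, 12, 8] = (0 9 4)(2 11 12 8 6 7)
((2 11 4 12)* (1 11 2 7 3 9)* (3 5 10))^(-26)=(1 11 4 12 7 5 10 3 9)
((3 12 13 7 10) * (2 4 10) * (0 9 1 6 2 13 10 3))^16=((0 9 1 6 2 4 3 12 10)(7 13))^16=(13)(0 12 4 6 9 10 3 2 1)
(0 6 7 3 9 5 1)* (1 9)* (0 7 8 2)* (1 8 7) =(0 6 7 3 8 2)(5 9) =[6, 1, 0, 8, 4, 9, 7, 3, 2, 5]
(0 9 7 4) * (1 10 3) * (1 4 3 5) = (0 9 7 3 4)(1 10 5) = [9, 10, 2, 4, 0, 1, 6, 3, 8, 7, 5]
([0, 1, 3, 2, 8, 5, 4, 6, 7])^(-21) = (2 3)(4 6 7 8)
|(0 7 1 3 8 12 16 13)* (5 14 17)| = 24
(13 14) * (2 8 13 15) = (2 8 13 14 15) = [0, 1, 8, 3, 4, 5, 6, 7, 13, 9, 10, 11, 12, 14, 15, 2]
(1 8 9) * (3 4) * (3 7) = (1 8 9)(3 4 7) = [0, 8, 2, 4, 7, 5, 6, 3, 9, 1]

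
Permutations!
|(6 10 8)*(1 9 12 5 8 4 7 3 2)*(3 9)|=|(1 3 2)(4 7 9 12 5 8 6 10)|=24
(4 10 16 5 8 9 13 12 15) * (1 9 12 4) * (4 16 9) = (1 4 10 9 13 16 5 8 12 15) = [0, 4, 2, 3, 10, 8, 6, 7, 12, 13, 9, 11, 15, 16, 14, 1, 5]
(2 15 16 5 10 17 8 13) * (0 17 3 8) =(0 17)(2 15 16 5 10 3 8 13) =[17, 1, 15, 8, 4, 10, 6, 7, 13, 9, 3, 11, 12, 2, 14, 16, 5, 0]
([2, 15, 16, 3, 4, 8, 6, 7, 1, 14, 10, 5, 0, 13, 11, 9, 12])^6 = [16, 8, 12, 3, 4, 11, 6, 7, 5, 15, 10, 14, 2, 13, 9, 1, 0]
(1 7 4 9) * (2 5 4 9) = (1 7 9)(2 5 4) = [0, 7, 5, 3, 2, 4, 6, 9, 8, 1]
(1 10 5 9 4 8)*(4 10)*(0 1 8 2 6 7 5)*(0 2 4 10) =(0 1 10 2 6 7 5 9) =[1, 10, 6, 3, 4, 9, 7, 5, 8, 0, 2]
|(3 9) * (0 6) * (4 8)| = |(0 6)(3 9)(4 8)| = 2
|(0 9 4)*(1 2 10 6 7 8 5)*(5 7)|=30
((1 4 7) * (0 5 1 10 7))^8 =((0 5 1 4)(7 10))^8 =(10)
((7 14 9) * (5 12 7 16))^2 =((5 12 7 14 9 16))^2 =(5 7 9)(12 14 16)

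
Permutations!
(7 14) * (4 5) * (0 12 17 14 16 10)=(0 12 17 14 7 16 10)(4 5)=[12, 1, 2, 3, 5, 4, 6, 16, 8, 9, 0, 11, 17, 13, 7, 15, 10, 14]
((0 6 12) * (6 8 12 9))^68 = (0 12 8)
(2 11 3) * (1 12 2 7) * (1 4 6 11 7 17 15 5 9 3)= (1 12 2 7 4 6 11)(3 17 15 5 9)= [0, 12, 7, 17, 6, 9, 11, 4, 8, 3, 10, 1, 2, 13, 14, 5, 16, 15]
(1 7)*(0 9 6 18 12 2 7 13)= (0 9 6 18 12 2 7 1 13)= [9, 13, 7, 3, 4, 5, 18, 1, 8, 6, 10, 11, 2, 0, 14, 15, 16, 17, 12]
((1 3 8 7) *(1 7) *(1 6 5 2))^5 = (1 2 5 6 8 3)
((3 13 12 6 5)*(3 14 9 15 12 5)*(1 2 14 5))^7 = (1 3 12 9 2 13 6 15 14)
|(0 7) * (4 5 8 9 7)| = 6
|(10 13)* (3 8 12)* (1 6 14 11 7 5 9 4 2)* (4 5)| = 42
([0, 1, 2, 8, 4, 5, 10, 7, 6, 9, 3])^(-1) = (3 10 6 8)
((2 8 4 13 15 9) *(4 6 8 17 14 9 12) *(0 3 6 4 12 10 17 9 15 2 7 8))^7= ((0 3 6)(2 9 7 8 4 13)(10 17 14 15))^7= (0 3 6)(2 9 7 8 4 13)(10 15 14 17)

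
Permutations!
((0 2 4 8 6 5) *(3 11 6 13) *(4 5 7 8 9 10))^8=(0 5 2)(3 6 8)(4 10 9)(7 13 11)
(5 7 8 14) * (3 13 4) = (3 13 4)(5 7 8 14) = [0, 1, 2, 13, 3, 7, 6, 8, 14, 9, 10, 11, 12, 4, 5]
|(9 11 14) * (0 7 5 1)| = 12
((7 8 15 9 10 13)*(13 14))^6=(7 13 14 10 9 15 8)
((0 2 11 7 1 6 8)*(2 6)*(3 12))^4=((0 6 8)(1 2 11 7)(3 12))^4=(12)(0 6 8)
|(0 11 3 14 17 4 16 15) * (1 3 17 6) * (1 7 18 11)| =|(0 1 3 14 6 7 18 11 17 4 16 15)| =12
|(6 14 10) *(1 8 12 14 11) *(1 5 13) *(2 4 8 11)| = |(1 11 5 13)(2 4 8 12 14 10 6)| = 28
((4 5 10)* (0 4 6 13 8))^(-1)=(0 8 13 6 10 5 4)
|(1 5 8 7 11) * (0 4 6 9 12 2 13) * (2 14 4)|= |(0 2 13)(1 5 8 7 11)(4 6 9 12 14)|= 15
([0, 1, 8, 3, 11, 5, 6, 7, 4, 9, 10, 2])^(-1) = [0, 1, 11, 3, 8, 5, 6, 7, 2, 9, 10, 4]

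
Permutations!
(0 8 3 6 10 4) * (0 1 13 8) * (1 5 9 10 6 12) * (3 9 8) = (1 13 3 12)(4 5 8 9 10) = [0, 13, 2, 12, 5, 8, 6, 7, 9, 10, 4, 11, 1, 3]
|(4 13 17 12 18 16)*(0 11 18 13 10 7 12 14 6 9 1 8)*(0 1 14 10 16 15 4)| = |(0 11 18 15 4 16)(1 8)(6 9 14)(7 12 13 17 10)| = 30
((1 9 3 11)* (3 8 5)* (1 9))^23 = ((3 11 9 8 5))^23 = (3 8 11 5 9)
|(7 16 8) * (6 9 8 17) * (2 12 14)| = 6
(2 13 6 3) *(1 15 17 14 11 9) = (1 15 17 14 11 9)(2 13 6 3) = [0, 15, 13, 2, 4, 5, 3, 7, 8, 1, 10, 9, 12, 6, 11, 17, 16, 14]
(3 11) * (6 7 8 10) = (3 11)(6 7 8 10) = [0, 1, 2, 11, 4, 5, 7, 8, 10, 9, 6, 3]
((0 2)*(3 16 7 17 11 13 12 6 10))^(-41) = (0 2)(3 11 10 17 6 7 12 16 13)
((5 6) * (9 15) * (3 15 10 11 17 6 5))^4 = ((3 15 9 10 11 17 6))^4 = (3 11 15 17 9 6 10)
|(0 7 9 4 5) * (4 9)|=|(9)(0 7 4 5)|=4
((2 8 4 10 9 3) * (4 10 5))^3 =(2 9 8 3 10)(4 5)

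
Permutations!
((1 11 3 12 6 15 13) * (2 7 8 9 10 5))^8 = ((1 11 3 12 6 15 13)(2 7 8 9 10 5))^8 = (1 11 3 12 6 15 13)(2 8 10)(5 7 9)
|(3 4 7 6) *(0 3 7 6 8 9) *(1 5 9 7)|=|(0 3 4 6 1 5 9)(7 8)|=14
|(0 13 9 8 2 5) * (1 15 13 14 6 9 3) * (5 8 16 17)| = 28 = |(0 14 6 9 16 17 5)(1 15 13 3)(2 8)|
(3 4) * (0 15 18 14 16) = [15, 1, 2, 4, 3, 5, 6, 7, 8, 9, 10, 11, 12, 13, 16, 18, 0, 17, 14] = (0 15 18 14 16)(3 4)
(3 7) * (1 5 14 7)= (1 5 14 7 3)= [0, 5, 2, 1, 4, 14, 6, 3, 8, 9, 10, 11, 12, 13, 7]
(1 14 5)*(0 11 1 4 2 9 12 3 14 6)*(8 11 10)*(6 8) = [10, 8, 9, 14, 2, 4, 0, 7, 11, 12, 6, 1, 3, 13, 5] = (0 10 6)(1 8 11)(2 9 12 3 14 5 4)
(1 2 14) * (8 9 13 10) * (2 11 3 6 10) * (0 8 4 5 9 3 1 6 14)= (0 8 3 14 6 10 4 5 9 13 2)(1 11)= [8, 11, 0, 14, 5, 9, 10, 7, 3, 13, 4, 1, 12, 2, 6]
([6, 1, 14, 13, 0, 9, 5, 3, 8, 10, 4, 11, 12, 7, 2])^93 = [9, 1, 14, 3, 5, 4, 10, 7, 8, 0, 6, 11, 12, 13, 2]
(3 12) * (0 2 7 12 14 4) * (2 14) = (0 14 4)(2 7 12 3) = [14, 1, 7, 2, 0, 5, 6, 12, 8, 9, 10, 11, 3, 13, 4]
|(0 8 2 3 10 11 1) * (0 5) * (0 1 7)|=|(0 8 2 3 10 11 7)(1 5)|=14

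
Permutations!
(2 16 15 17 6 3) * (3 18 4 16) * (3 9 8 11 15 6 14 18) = (2 9 8 11 15 17 14 18 4 16 6 3) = [0, 1, 9, 2, 16, 5, 3, 7, 11, 8, 10, 15, 12, 13, 18, 17, 6, 14, 4]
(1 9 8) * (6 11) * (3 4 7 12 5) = (1 9 8)(3 4 7 12 5)(6 11) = [0, 9, 2, 4, 7, 3, 11, 12, 1, 8, 10, 6, 5]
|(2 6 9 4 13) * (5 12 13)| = 7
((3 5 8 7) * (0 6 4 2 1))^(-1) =((0 6 4 2 1)(3 5 8 7))^(-1) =(0 1 2 4 6)(3 7 8 5)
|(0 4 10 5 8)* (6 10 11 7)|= |(0 4 11 7 6 10 5 8)|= 8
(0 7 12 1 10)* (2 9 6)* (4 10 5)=(0 7 12 1 5 4 10)(2 9 6)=[7, 5, 9, 3, 10, 4, 2, 12, 8, 6, 0, 11, 1]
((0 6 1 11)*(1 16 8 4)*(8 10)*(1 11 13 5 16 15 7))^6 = (0 5)(1 4)(6 16)(7 8)(10 15)(11 13)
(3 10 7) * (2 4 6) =(2 4 6)(3 10 7) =[0, 1, 4, 10, 6, 5, 2, 3, 8, 9, 7]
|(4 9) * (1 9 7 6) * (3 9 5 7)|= 12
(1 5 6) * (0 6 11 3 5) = (0 6 1)(3 5 11) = [6, 0, 2, 5, 4, 11, 1, 7, 8, 9, 10, 3]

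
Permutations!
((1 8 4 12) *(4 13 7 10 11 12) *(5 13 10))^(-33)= (13)(1 10 12 8 11)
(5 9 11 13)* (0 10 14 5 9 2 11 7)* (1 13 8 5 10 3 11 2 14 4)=[3, 13, 2, 11, 1, 14, 6, 0, 5, 7, 4, 8, 12, 9, 10]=(0 3 11 8 5 14 10 4 1 13 9 7)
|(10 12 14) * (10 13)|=4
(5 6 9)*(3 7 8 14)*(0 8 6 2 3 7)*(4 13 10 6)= (0 8 14 7 4 13 10 6 9 5 2 3)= [8, 1, 3, 0, 13, 2, 9, 4, 14, 5, 6, 11, 12, 10, 7]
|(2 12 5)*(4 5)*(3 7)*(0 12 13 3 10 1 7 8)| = 24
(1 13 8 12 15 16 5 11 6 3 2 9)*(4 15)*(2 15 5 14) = (1 13 8 12 4 5 11 6 3 15 16 14 2 9) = [0, 13, 9, 15, 5, 11, 3, 7, 12, 1, 10, 6, 4, 8, 2, 16, 14]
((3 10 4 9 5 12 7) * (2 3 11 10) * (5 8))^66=((2 3)(4 9 8 5 12 7 11 10))^66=(4 8 12 11)(5 7 10 9)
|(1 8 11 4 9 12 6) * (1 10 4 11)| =|(1 8)(4 9 12 6 10)| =10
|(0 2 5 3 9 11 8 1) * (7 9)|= 9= |(0 2 5 3 7 9 11 8 1)|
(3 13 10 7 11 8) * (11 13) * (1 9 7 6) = (1 9 7 13 10 6)(3 11 8) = [0, 9, 2, 11, 4, 5, 1, 13, 3, 7, 6, 8, 12, 10]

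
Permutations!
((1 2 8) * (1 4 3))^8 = ((1 2 8 4 3))^8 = (1 4 2 3 8)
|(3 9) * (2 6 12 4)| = 4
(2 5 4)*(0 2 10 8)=[2, 1, 5, 3, 10, 4, 6, 7, 0, 9, 8]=(0 2 5 4 10 8)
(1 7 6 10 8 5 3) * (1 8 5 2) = [0, 7, 1, 8, 4, 3, 10, 6, 2, 9, 5] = (1 7 6 10 5 3 8 2)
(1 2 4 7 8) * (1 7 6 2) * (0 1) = (0 1)(2 4 6)(7 8) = [1, 0, 4, 3, 6, 5, 2, 8, 7]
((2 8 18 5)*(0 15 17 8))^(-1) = ((0 15 17 8 18 5 2))^(-1) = (0 2 5 18 8 17 15)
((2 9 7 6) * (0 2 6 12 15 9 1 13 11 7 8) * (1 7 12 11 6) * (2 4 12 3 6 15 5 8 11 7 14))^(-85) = (1 6 3 11 9 15 13)(2 14)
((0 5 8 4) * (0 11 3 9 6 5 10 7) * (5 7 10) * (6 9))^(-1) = (0 7 6 3 11 4 8 5)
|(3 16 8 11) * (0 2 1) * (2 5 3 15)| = |(0 5 3 16 8 11 15 2 1)| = 9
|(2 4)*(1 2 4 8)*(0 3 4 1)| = 6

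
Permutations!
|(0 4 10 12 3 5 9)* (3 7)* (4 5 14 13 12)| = |(0 5 9)(3 14 13 12 7)(4 10)| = 30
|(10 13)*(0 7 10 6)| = 5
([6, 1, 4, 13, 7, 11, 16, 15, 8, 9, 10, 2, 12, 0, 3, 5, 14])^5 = (0 13 3 14 16 6)(2 11 5 15 7 4)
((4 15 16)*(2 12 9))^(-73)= ((2 12 9)(4 15 16))^(-73)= (2 9 12)(4 16 15)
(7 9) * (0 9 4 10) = (0 9 7 4 10) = [9, 1, 2, 3, 10, 5, 6, 4, 8, 7, 0]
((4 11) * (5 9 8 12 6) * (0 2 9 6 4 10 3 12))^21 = (0 2 9 8)(3 12 4 11 10)(5 6)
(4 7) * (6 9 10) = [0, 1, 2, 3, 7, 5, 9, 4, 8, 10, 6] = (4 7)(6 9 10)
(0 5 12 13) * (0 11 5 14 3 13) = (0 14 3 13 11 5 12) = [14, 1, 2, 13, 4, 12, 6, 7, 8, 9, 10, 5, 0, 11, 3]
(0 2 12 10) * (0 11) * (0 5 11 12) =(0 2)(5 11)(10 12) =[2, 1, 0, 3, 4, 11, 6, 7, 8, 9, 12, 5, 10]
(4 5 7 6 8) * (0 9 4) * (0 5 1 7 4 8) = [9, 7, 2, 3, 1, 4, 0, 6, 5, 8] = (0 9 8 5 4 1 7 6)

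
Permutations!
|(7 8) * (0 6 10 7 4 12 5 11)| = 9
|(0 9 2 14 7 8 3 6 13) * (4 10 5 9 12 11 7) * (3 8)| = 42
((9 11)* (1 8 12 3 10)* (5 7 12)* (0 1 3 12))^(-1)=(12)(0 7 5 8 1)(3 10)(9 11)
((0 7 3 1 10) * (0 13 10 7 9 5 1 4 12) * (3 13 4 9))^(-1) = (0 12 4 10 13 7 1 5 9 3)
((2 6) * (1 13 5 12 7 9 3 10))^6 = (1 3 7 5)(9 12 13 10)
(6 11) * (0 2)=[2, 1, 0, 3, 4, 5, 11, 7, 8, 9, 10, 6]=(0 2)(6 11)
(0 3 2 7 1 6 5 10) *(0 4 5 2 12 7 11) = (0 3 12 7 1 6 2 11)(4 5 10) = [3, 6, 11, 12, 5, 10, 2, 1, 8, 9, 4, 0, 7]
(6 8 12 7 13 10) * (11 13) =[0, 1, 2, 3, 4, 5, 8, 11, 12, 9, 6, 13, 7, 10] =(6 8 12 7 11 13 10)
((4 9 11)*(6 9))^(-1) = (4 11 9 6)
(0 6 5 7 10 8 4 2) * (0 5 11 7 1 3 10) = (0 6 11 7)(1 3 10 8 4 2 5) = [6, 3, 5, 10, 2, 1, 11, 0, 4, 9, 8, 7]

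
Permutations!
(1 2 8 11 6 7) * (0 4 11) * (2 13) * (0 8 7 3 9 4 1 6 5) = (0 1 13 2 7 6 3 9 4 11 5) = [1, 13, 7, 9, 11, 0, 3, 6, 8, 4, 10, 5, 12, 2]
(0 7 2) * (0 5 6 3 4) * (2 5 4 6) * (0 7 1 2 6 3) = (0 1 2 4 7 5 6) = [1, 2, 4, 3, 7, 6, 0, 5]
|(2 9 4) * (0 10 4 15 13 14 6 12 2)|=21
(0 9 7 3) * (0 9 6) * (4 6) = [4, 1, 2, 9, 6, 5, 0, 3, 8, 7] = (0 4 6)(3 9 7)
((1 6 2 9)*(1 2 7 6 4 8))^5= ((1 4 8)(2 9)(6 7))^5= (1 8 4)(2 9)(6 7)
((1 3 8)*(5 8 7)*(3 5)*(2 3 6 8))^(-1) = ((1 5 2 3 7 6 8))^(-1) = (1 8 6 7 3 2 5)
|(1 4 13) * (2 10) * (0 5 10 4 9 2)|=|(0 5 10)(1 9 2 4 13)|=15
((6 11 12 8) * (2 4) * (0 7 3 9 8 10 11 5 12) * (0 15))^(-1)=((0 7 3 9 8 6 5 12 10 11 15)(2 4))^(-1)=(0 15 11 10 12 5 6 8 9 3 7)(2 4)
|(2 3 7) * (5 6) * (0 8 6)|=12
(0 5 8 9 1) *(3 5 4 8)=[4, 0, 2, 5, 8, 3, 6, 7, 9, 1]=(0 4 8 9 1)(3 5)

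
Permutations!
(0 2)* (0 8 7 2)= [0, 1, 8, 3, 4, 5, 6, 2, 7]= (2 8 7)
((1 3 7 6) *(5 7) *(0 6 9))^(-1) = (0 9 7 5 3 1 6)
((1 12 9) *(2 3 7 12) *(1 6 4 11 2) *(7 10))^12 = ((2 3 10 7 12 9 6 4 11))^12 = (2 7 6)(3 12 4)(9 11 10)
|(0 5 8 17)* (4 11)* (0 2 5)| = |(2 5 8 17)(4 11)| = 4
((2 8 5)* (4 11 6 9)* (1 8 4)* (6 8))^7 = ((1 6 9)(2 4 11 8 5))^7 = (1 6 9)(2 11 5 4 8)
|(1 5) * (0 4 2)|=|(0 4 2)(1 5)|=6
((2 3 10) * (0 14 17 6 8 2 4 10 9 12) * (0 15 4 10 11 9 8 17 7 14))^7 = ((2 3 8)(4 11 9 12 15)(6 17)(7 14))^7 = (2 3 8)(4 9 15 11 12)(6 17)(7 14)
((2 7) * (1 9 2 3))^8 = (1 7 9 3 2)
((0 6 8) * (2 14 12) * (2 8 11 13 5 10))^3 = ((0 6 11 13 5 10 2 14 12 8))^3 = (0 13 2 8 11 10 12 6 5 14)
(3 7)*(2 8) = [0, 1, 8, 7, 4, 5, 6, 3, 2] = (2 8)(3 7)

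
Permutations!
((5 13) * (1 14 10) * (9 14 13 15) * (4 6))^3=(1 15 10 5 14 13 9)(4 6)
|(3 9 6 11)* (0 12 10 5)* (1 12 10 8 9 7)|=24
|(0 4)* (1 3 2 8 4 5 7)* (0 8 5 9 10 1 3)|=4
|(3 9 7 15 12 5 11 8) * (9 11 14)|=6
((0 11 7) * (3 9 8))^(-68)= (0 11 7)(3 9 8)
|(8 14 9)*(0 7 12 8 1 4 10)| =|(0 7 12 8 14 9 1 4 10)| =9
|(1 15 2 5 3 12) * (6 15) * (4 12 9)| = |(1 6 15 2 5 3 9 4 12)| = 9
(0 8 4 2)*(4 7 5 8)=(0 4 2)(5 8 7)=[4, 1, 0, 3, 2, 8, 6, 5, 7]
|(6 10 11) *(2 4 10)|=|(2 4 10 11 6)|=5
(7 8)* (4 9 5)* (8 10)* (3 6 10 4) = (3 6 10 8 7 4 9 5) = [0, 1, 2, 6, 9, 3, 10, 4, 7, 5, 8]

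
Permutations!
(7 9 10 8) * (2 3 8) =(2 3 8 7 9 10) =[0, 1, 3, 8, 4, 5, 6, 9, 7, 10, 2]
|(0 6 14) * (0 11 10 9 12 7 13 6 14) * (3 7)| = |(0 14 11 10 9 12 3 7 13 6)| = 10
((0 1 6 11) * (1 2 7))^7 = (0 2 7 1 6 11)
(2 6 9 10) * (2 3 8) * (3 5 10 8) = (2 6 9 8)(5 10) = [0, 1, 6, 3, 4, 10, 9, 7, 2, 8, 5]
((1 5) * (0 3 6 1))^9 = (0 5 1 6 3)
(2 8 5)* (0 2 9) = (0 2 8 5 9) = [2, 1, 8, 3, 4, 9, 6, 7, 5, 0]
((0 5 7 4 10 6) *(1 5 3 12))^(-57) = ((0 3 12 1 5 7 4 10 6))^(-57) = (0 4 1)(3 10 5)(6 7 12)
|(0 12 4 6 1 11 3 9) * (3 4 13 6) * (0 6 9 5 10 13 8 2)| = 36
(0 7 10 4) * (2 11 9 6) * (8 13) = [7, 1, 11, 3, 0, 5, 2, 10, 13, 6, 4, 9, 12, 8] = (0 7 10 4)(2 11 9 6)(8 13)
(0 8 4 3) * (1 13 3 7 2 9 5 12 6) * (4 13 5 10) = (0 8 13 3)(1 5 12 6)(2 9 10 4 7) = [8, 5, 9, 0, 7, 12, 1, 2, 13, 10, 4, 11, 6, 3]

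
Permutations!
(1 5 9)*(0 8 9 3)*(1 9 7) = (9)(0 8 7 1 5 3) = [8, 5, 2, 0, 4, 3, 6, 1, 7, 9]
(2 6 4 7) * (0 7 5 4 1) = (0 7 2 6 1)(4 5) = [7, 0, 6, 3, 5, 4, 1, 2]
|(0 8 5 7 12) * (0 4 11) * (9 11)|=|(0 8 5 7 12 4 9 11)|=8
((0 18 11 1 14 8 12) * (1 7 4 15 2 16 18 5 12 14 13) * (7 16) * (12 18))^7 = ((0 5 18 11 16 12)(1 13)(2 7 4 15)(8 14))^7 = (0 5 18 11 16 12)(1 13)(2 15 4 7)(8 14)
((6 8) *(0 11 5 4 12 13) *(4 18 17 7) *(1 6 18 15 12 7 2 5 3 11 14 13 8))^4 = (0 14 13)(2 8 5 18 15 17 12)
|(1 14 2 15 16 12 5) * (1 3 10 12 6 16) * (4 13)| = |(1 14 2 15)(3 10 12 5)(4 13)(6 16)| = 4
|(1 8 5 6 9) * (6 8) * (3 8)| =|(1 6 9)(3 8 5)| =3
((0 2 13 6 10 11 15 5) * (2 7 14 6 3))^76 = (0 10)(2 13 3)(5 6)(7 11)(14 15)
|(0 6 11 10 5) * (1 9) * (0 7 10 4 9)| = |(0 6 11 4 9 1)(5 7 10)| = 6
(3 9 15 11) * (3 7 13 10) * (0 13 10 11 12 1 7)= (0 13 11)(1 7 10 3 9 15 12)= [13, 7, 2, 9, 4, 5, 6, 10, 8, 15, 3, 0, 1, 11, 14, 12]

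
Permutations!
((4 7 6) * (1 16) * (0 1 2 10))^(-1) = ((0 1 16 2 10)(4 7 6))^(-1) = (0 10 2 16 1)(4 6 7)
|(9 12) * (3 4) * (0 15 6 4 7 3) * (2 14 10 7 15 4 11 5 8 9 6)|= 6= |(0 4)(2 14 10 7 3 15)(5 8 9 12 6 11)|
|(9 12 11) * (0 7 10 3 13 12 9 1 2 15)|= |(0 7 10 3 13 12 11 1 2 15)|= 10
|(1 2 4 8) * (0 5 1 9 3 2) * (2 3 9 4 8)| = 3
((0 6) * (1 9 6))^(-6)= ((0 1 9 6))^(-6)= (0 9)(1 6)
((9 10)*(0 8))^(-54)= ((0 8)(9 10))^(-54)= (10)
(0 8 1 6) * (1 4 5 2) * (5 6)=(0 8 4 6)(1 5 2)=[8, 5, 1, 3, 6, 2, 0, 7, 4]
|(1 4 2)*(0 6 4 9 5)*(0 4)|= |(0 6)(1 9 5 4 2)|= 10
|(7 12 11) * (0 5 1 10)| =12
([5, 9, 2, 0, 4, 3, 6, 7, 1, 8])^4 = (0 5 3)(1 9 8)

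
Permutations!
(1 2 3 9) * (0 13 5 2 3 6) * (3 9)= (0 13 5 2 6)(1 9)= [13, 9, 6, 3, 4, 2, 0, 7, 8, 1, 10, 11, 12, 5]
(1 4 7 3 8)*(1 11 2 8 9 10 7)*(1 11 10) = [0, 4, 8, 9, 11, 5, 6, 3, 10, 1, 7, 2] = (1 4 11 2 8 10 7 3 9)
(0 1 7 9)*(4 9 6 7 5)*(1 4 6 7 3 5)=(0 4 9)(3 5 6)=[4, 1, 2, 5, 9, 6, 3, 7, 8, 0]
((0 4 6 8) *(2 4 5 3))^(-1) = (0 8 6 4 2 3 5)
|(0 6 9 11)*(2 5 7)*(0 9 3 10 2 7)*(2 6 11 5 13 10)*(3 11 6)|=|(0 6 11 9 5)(2 13 10 3)|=20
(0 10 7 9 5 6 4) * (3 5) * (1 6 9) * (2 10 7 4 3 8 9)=(0 7 1 6 3 5 2 10 4)(8 9)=[7, 6, 10, 5, 0, 2, 3, 1, 9, 8, 4]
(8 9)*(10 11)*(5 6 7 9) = (5 6 7 9 8)(10 11) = [0, 1, 2, 3, 4, 6, 7, 9, 5, 8, 11, 10]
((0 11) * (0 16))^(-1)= ((0 11 16))^(-1)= (0 16 11)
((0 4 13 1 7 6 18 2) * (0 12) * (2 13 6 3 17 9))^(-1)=(0 12 2 9 17 3 7 1 13 18 6 4)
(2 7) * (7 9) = (2 9 7) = [0, 1, 9, 3, 4, 5, 6, 2, 8, 7]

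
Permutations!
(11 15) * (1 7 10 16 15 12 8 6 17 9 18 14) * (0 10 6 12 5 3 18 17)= (0 10 16 15 11 5 3 18 14 1 7 6)(8 12)(9 17)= [10, 7, 2, 18, 4, 3, 0, 6, 12, 17, 16, 5, 8, 13, 1, 11, 15, 9, 14]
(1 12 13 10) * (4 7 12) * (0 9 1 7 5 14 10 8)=[9, 4, 2, 3, 5, 14, 6, 12, 0, 1, 7, 11, 13, 8, 10]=(0 9 1 4 5 14 10 7 12 13 8)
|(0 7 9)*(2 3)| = 6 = |(0 7 9)(2 3)|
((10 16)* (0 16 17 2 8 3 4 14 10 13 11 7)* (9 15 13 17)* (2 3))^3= (0 3 10 13)(2 8)(4 9 11 16)(7 17 14 15)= ((0 16 17 3 4 14 10 9 15 13 11 7)(2 8))^3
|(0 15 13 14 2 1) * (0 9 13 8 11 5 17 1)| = |(0 15 8 11 5 17 1 9 13 14 2)| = 11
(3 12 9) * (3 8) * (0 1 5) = (0 1 5)(3 12 9 8) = [1, 5, 2, 12, 4, 0, 6, 7, 3, 8, 10, 11, 9]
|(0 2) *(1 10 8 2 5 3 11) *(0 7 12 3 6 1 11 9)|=|(0 5 6 1 10 8 2 7 12 3 9)|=11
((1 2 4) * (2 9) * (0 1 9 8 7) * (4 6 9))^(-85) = ((0 1 8 7)(2 6 9))^(-85) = (0 7 8 1)(2 9 6)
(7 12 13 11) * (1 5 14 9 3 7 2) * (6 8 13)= [0, 5, 1, 7, 4, 14, 8, 12, 13, 3, 10, 2, 6, 11, 9]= (1 5 14 9 3 7 12 6 8 13 11 2)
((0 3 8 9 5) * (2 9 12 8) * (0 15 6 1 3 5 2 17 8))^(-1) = ((0 5 15 6 1 3 17 8 12)(2 9))^(-1) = (0 12 8 17 3 1 6 15 5)(2 9)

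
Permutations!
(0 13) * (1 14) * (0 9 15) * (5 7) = (0 13 9 15)(1 14)(5 7) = [13, 14, 2, 3, 4, 7, 6, 5, 8, 15, 10, 11, 12, 9, 1, 0]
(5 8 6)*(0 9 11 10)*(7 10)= (0 9 11 7 10)(5 8 6)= [9, 1, 2, 3, 4, 8, 5, 10, 6, 11, 0, 7]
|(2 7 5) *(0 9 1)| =|(0 9 1)(2 7 5)| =3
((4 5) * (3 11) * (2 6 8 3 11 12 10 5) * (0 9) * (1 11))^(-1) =(0 9)(1 11)(2 4 5 10 12 3 8 6)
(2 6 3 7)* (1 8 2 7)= (1 8 2 6 3)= [0, 8, 6, 1, 4, 5, 3, 7, 2]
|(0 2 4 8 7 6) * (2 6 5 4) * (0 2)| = 12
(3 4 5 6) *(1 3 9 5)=[0, 3, 2, 4, 1, 6, 9, 7, 8, 5]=(1 3 4)(5 6 9)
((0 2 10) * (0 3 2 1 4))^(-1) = (0 4 1)(2 3 10)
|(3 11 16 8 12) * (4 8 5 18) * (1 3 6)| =|(1 3 11 16 5 18 4 8 12 6)| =10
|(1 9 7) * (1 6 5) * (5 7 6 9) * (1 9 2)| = |(1 5 9 6 7 2)| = 6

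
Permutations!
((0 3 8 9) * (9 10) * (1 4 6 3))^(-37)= ((0 1 4 6 3 8 10 9))^(-37)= (0 6 10 1 3 9 4 8)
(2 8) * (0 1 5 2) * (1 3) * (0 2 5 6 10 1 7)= (0 3 7)(1 6 10)(2 8)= [3, 6, 8, 7, 4, 5, 10, 0, 2, 9, 1]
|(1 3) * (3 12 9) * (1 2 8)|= |(1 12 9 3 2 8)|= 6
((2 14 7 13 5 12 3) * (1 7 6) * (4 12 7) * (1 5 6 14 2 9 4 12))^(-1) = (14)(1 4 9 3 12)(5 6 13 7)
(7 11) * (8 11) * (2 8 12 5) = (2 8 11 7 12 5) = [0, 1, 8, 3, 4, 2, 6, 12, 11, 9, 10, 7, 5]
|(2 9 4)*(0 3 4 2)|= 6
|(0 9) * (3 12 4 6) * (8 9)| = |(0 8 9)(3 12 4 6)| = 12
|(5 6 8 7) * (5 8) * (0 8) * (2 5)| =3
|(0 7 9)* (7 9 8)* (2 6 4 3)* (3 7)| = 6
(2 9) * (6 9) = [0, 1, 6, 3, 4, 5, 9, 7, 8, 2] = (2 6 9)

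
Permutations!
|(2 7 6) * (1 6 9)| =5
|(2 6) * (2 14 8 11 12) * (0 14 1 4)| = |(0 14 8 11 12 2 6 1 4)| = 9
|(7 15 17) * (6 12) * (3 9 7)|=10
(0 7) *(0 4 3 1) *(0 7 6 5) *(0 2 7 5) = (0 6)(1 5 2 7 4 3) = [6, 5, 7, 1, 3, 2, 0, 4]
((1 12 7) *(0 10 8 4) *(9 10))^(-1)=(0 4 8 10 9)(1 7 12)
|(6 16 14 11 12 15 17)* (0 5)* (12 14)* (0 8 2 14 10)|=|(0 5 8 2 14 11 10)(6 16 12 15 17)|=35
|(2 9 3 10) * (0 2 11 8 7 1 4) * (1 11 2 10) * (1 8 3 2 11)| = |(0 10 11 3 8 7 1 4)(2 9)| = 8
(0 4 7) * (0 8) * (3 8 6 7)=(0 4 3 8)(6 7)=[4, 1, 2, 8, 3, 5, 7, 6, 0]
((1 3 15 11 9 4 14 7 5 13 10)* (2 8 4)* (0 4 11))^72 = (0 14 5 10 3)(1 15 4 7 13)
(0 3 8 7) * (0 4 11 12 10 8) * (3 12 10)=[12, 1, 2, 0, 11, 5, 6, 4, 7, 9, 8, 10, 3]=(0 12 3)(4 11 10 8 7)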